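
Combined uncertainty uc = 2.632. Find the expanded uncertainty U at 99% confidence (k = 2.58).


U = k * uc
U = 2.58 * 2.632
U = 6.7906

6.7906


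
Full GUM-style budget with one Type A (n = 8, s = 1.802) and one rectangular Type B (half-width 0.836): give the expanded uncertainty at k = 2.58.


u_A = s / sqrt(n) = 1.802 / sqrt(8) = 0.63710321
u_B = half_width / sqrt(3) = 0.836 / sqrt(3) = 0.48266483
uc = sqrt(u_A^2 + u_B^2) = sqrt(0.63710321^2 + 0.48266483^2) = 0.79929083
U = k * uc = 2.58 * 0.79929083
U = 2.0622

2.0622


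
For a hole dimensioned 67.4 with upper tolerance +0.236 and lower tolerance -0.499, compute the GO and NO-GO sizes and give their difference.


GO = nominal - lower_tol (smallest hole = maximum material condition)
GO = 67.4 - 0.499 = 66.901
NO-GO = nominal + upper_tol (largest hole = least material condition)
NO-GO = 67.4 + 0.236 = 67.636
spread = NO-GO - GO = 67.636 - 66.901 = 0.7350

0.7350


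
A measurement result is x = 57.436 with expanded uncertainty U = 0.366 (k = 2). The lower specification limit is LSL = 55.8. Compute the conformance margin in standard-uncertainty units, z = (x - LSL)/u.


u = U / k = 0.366 / 2 = 0.183
margin = |LSL - x| = |55.8 - 57.436| = 1.636
z = margin / u = 1.636 / 0.183
z = 8.9399

8.9399


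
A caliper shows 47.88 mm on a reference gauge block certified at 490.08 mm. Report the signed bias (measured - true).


Systematic error = measured - true
= 47.88 - 490.08
= -442.2000

-442.2000


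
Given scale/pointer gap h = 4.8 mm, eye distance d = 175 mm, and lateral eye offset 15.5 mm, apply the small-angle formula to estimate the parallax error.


error = h * offset / d
= 4.8 * 15.5 / 175
= 0.4251

0.4251


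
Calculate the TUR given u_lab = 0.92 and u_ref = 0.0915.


TUR = u_lab / u_ref
= 0.92 / 0.0915
= 10.0546

10.0546


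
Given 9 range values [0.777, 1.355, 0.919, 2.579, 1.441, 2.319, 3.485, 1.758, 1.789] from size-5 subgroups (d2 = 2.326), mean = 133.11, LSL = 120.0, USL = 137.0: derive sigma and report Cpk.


R_bar = (0.777 + 1.355 + 0.919 + 2.579 + 1.441 + 2.319 + 3.485 + 1.758 + 1.789) / 9 = 1.8246667
sigma = R_bar / d2 = 1.8246667 / 2.326 = 0.78446548
Cp = (USL - LSL)/(6*sigma) = (137.0 - 120.0)/(6*0.78446548) = 3.6118
Cpu = (137.0 - 133.11)/(3*0.78446548) = 1.6529
Cpl = (133.11 - 120.0)/(3*0.78446548) = 5.5707
Cpk = min(Cpu, Cpl) = 1.6529

1.6529


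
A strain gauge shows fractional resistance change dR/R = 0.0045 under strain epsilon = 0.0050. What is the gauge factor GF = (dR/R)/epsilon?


GF = (dR/R) / epsilon
= 0.0045 / 0.0050
= 0.9000

0.9000


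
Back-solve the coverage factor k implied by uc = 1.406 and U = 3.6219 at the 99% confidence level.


k = U / uc
k = 3.6219 / 1.406
k = 2.576

2.576


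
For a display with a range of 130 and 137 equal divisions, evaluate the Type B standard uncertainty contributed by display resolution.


resolution = range / divisions
resolution = 130 / 137 = 0.94890511
u_res = resolution / (2*sqrt(3))
u_res = 0.94890511 / 3.4641016
u_res = 0.2739

0.2739


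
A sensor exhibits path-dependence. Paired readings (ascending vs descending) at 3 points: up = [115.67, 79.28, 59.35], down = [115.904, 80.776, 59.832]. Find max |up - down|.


|115.67 - 115.904| = 0.2340
|79.28 - 80.776| = 1.4960
|59.35 - 59.832| = 0.4820
hysteresis = max(diffs) = 1.4960

1.4960


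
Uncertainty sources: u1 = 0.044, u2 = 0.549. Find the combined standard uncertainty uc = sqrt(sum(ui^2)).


uc = sqrt(0.044^2 + 0.549^2)
uc = sqrt(0.303337)
uc = 0.5508

0.5508


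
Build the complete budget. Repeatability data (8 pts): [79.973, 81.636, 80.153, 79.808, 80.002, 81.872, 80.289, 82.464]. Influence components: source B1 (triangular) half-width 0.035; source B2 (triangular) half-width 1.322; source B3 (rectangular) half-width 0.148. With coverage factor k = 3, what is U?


mean = (79.973 + 81.636 + 80.153 + 79.808 + 80.002 + 81.872 + 80.289 + 82.464) / 8 = 80.774625
s = sqrt(sum((x - mean)^2)/(n-1)) = 1.041726
u_A = s / sqrt(n) = 1.041726 / sqrt(8) = 0.36830576
u_B1 = 0.035 / sqrt(6) = 0.01428869
u_B2 = 1.322 / sqrt(6) = 0.53970424
u_B3 = 0.148 / sqrt(3) = 0.08544784
uc = sqrt(0.36830576^2 + 0.01428869^2 + 0.53970424^2 + 0.08544784^2) = 0.65911706
U = k * uc = 3 * 0.65911706
U = 1.9774

1.9774


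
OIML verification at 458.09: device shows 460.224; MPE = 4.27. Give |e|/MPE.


e = indication - reference = 460.224 - 458.09 = 2.1340
|e| = 2.1340
ratio = |e| / MPE = 2.1340 / 4.27
ratio = 0.4998

0.4998


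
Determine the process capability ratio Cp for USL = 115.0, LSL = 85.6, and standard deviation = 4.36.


Cp = (USL - LSL) / (6 * sigma)
= (115.0 - 85.6) / (6 * 4.36)
= 29.4000 / 26.1600
= 1.1239

1.1239


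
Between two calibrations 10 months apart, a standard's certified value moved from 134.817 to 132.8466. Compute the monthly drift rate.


rate = (v2 - v1) / months
= (132.8466 - 134.817) / 10
= -1.9704 / 10
= -0.1970

-0.1970


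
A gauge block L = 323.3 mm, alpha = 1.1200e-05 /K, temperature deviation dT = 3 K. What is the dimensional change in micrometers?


dL = L * alpha * dT
= 323.3 * 1.1200e-05 * 3
= 0.0108629 mm
dL_um = 0.0108629 * 1000 = 10.8629 um

10.8629


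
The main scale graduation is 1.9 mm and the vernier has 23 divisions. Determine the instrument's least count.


LC = MSD / n_div
= 1.9 / 23
= 0.0826

0.0826


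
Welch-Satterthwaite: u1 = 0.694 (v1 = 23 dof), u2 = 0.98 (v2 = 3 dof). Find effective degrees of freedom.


uc = sqrt(u1^2 + u2^2) = sqrt(0.694^2 + 0.98^2) = 1.200848
v_eff = uc^4 / (u1^4/v1 + u2^4/v2)
= 1.200848^4 / (0.694^4/23 + 0.98^4/3)
= 2.0794676 / 0.31754185
v_eff = 6.5486

6.5486


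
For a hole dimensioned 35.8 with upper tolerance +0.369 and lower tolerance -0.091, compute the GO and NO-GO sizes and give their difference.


GO = nominal - lower_tol (smallest hole = maximum material condition)
GO = 35.8 - 0.091 = 35.709
NO-GO = nominal + upper_tol (largest hole = least material condition)
NO-GO = 35.8 + 0.369 = 36.169
spread = NO-GO - GO = 36.169 - 35.709 = 0.4600

0.4600


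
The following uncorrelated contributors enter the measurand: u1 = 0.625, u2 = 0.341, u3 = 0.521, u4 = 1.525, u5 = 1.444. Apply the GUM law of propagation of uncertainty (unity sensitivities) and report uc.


uc = sqrt(0.625^2 + 0.341^2 + 0.521^2 + 1.525^2 + 1.444^2)
uc = sqrt(5.189108)
uc = 2.2780

2.2780


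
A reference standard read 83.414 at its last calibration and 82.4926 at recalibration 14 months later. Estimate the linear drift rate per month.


rate = (v2 - v1) / months
= (82.4926 - 83.414) / 14
= -0.9214 / 14
= -0.0658

-0.0658


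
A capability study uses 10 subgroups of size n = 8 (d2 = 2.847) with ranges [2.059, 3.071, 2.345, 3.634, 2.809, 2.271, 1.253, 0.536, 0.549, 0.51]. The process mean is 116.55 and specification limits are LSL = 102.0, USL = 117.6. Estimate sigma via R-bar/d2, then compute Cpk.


R_bar = (2.059 + 3.071 + 2.345 + 3.634 + 2.809 + 2.271 + 1.253 + 0.536 + 0.549 + 0.51) / 10 = 1.9037
sigma = R_bar / d2 = 1.9037 / 2.847 = 0.66866877
Cp = (USL - LSL)/(6*sigma) = (117.6 - 102.0)/(6*0.66866877) = 3.8883
Cpu = (117.6 - 116.55)/(3*0.66866877) = 0.5234
Cpl = (116.55 - 102.0)/(3*0.66866877) = 7.2532
Cpk = min(Cpu, Cpl) = 0.5234

0.5234


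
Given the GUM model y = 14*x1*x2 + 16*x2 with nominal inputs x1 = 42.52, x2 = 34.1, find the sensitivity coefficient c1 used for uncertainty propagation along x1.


y = 14*x1*x2 + 16*x2
dy/dx1 = 14*x2
Evaluate at x2 = 34.1: c1 = 14 * 34.1
c1 = 477.4000

477.4000


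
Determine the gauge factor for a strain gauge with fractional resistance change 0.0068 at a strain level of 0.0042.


GF = (dR/R) / epsilon
= 0.0068 / 0.0042
= 1.6190

1.6190


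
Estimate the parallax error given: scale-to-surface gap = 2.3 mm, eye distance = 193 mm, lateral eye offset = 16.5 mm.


error = h * offset / d
= 2.3 * 16.5 / 193
= 0.1966

0.1966


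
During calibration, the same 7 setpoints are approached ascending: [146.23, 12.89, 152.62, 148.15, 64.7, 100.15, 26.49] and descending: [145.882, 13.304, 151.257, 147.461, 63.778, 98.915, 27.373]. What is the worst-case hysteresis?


|146.23 - 145.882| = 0.3480
|12.89 - 13.304| = 0.4140
|152.62 - 151.257| = 1.3630
|148.15 - 147.461| = 0.6890
|64.7 - 63.778| = 0.9220
|100.15 - 98.915| = 1.2350
|26.49 - 27.373| = 0.8830
hysteresis = max(diffs) = 1.3630

1.3630


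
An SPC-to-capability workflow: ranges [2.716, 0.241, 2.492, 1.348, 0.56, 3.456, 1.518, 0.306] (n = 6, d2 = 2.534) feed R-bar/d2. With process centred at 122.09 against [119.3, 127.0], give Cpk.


R_bar = (2.716 + 0.241 + 2.492 + 1.348 + 0.56 + 3.456 + 1.518 + 0.306) / 8 = 1.579625
sigma = R_bar / d2 = 1.579625 / 2.534 = 0.62337214
Cp = (USL - LSL)/(6*sigma) = (127.0 - 119.3)/(6*0.62337214) = 2.0587
Cpu = (127.0 - 122.09)/(3*0.62337214) = 2.6255
Cpl = (122.09 - 119.3)/(3*0.62337214) = 1.4919
Cpk = min(Cpu, Cpl) = 1.4919

1.4919


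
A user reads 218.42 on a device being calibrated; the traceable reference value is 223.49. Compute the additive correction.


Correction = standard - reading
= 223.49 - 218.42
= 5.0700

5.0700


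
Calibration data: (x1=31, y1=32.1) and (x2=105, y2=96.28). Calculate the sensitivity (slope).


slope = (y2 - y1) / (x2 - x1)
= (96.28 - 32.1) / (105 - 31)
= 64.1800 / 74
= 0.8673

0.8673


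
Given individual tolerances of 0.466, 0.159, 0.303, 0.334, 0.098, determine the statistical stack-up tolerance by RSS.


RSS = sqrt(0.466^2 + 0.159^2 + 0.303^2 + 0.334^2 + 0.098^2)
= sqrt(0.455406)
= 0.6748

0.6748


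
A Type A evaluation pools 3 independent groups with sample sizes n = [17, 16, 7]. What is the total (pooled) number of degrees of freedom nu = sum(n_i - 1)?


nu = sum_i (n_i - 1)
nu = ((17 - 1) + (16 - 1) + (7 - 1))
nu = 16 + 15 + 6
nu = 37

37


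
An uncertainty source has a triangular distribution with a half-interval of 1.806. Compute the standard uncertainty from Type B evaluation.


u_B = half_width / sqrt(6)
u_B = 1.806 / 2.4494897
u_B = 0.7373

0.7373


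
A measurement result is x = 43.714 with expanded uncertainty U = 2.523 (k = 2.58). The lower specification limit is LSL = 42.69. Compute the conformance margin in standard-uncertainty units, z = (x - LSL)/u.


u = U / k = 2.523 / 2.58 = 0.97790698
margin = |LSL - x| = |42.69 - 43.714| = 1.024
z = margin / u = 1.024 / 0.97790698
z = 1.0471

1.0471


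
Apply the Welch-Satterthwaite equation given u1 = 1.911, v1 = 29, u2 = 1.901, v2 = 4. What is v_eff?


uc = sqrt(u1^2 + u2^2) = sqrt(1.911^2 + 1.901^2) = 2.6955003
v_eff = uc^4 / (u1^4/v1 + u2^4/v2)
= 2.6955003^4 / (1.911^4/29 + 1.901^4/4)
= 52.790714 / 3.7247697
v_eff = 14.1729

14.1729


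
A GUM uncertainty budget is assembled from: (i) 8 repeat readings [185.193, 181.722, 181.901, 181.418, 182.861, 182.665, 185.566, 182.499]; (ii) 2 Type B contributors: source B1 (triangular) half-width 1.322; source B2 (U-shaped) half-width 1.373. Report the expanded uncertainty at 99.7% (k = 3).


mean = (185.193 + 181.722 + 181.901 + 181.418 + 182.861 + 182.665 + 185.566 + 182.499) / 8 = 182.978125
s = sqrt(sum((x - mean)^2)/(n-1)) = 1.5637013
u_A = s / sqrt(n) = 1.5637013 / sqrt(8) = 0.5528519
u_B1 = 1.322 / sqrt(6) = 0.53970424
u_B2 = 1.373 / sqrt(2) = 0.97085761
uc = sqrt(0.5528519^2 + 0.53970424^2 + 0.97085761^2) = 1.240762
U = k * uc = 3 * 1.240762
U = 3.7223

3.7223


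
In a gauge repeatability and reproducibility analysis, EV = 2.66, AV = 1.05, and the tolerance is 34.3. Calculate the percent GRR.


GRR = sqrt(EV^2 + AV^2) = sqrt(2.66^2 + 1.05^2) = 2.8597378
%GRR = GRR / tol * 100 = 2.8597378 / 34.3 * 100
%GRR = 8.3374

8.3374


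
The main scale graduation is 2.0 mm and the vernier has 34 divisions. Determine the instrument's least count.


LC = MSD / n_div
= 2.0 / 34
= 0.0588

0.0588


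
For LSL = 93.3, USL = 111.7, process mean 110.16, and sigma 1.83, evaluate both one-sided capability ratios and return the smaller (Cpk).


Cpu = (USL - mean) / (3*sigma) = (111.7 - 110.16) / (3*1.83) = 0.2805
Cpl = (mean - LSL) / (3*sigma) = (110.16 - 93.3) / (3*1.83) = 3.0710
Cpk = min(Cpu, Cpl) = 0.2805

0.2805


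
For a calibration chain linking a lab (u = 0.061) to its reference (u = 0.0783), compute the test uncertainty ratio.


TUR = u_lab / u_ref
= 0.061 / 0.0783
= 0.7791

0.7791


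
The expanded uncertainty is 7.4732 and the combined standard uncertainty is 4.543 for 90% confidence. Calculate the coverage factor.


k = U / uc
k = 7.4732 / 4.543
k = 1.645

1.645


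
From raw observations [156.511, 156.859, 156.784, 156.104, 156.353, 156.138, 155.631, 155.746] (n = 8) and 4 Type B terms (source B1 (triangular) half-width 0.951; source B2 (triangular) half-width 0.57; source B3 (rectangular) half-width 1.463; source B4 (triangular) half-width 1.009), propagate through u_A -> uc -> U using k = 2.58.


mean = (156.511 + 156.859 + 156.784 + 156.104 + 156.353 + 156.138 + 155.631 + 155.746) / 8 = 156.26575
s = sqrt(sum((x - mean)^2)/(n-1)) = 0.44782323
u_A = s / sqrt(n) = 0.44782323 / sqrt(8) = 0.15832942
u_B1 = 0.951 / sqrt(6) = 0.38824412
u_B2 = 0.57 / sqrt(6) = 0.23270153
u_B3 = 1.463 / sqrt(3) = 0.84466344
u_B4 = 1.009 / sqrt(6) = 0.41192253
uc = sqrt(0.15832942^2 + 0.38824412^2 + 0.23270153^2 + 0.84466344^2 + 0.41192253^2) = 1.05503
U = k * uc = 2.58 * 1.05503
U = 2.7220

2.7220


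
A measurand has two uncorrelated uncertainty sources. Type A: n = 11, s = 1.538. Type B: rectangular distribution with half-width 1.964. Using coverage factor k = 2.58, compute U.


u_A = s / sqrt(n) = 1.538 / sqrt(11) = 0.46372445
u_B = half_width / sqrt(3) = 1.964 / sqrt(3) = 1.1339159
uc = sqrt(u_A^2 + u_B^2) = sqrt(0.46372445^2 + 1.1339159^2) = 1.2250737
U = k * uc = 2.58 * 1.2250737
U = 3.1607

3.1607


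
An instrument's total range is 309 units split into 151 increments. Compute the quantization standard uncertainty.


resolution = range / divisions
resolution = 309 / 151 = 2.0463576
u_res = resolution / (2*sqrt(3))
u_res = 2.0463576 / 3.4641016
u_res = 0.5907

0.5907


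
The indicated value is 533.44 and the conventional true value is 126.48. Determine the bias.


Systematic error = measured - true
= 533.44 - 126.48
= 406.9600

406.9600


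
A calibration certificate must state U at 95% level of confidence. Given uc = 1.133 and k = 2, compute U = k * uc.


U = k * uc
U = 2 * 1.133
U = 2.2660

2.2660


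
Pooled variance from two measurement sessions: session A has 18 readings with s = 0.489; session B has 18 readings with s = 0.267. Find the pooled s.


s_p = sqrt(((n1-1)*s1^2 + (n2-1)*s2^2) / (n1+n2-2))
numerator = (18-1)*0.489^2 + (18-1)*0.267^2 = 4.065057 + 1.211913 = 5.27697
denominator = 18 + 18 - 2 = 34
s_p^2 = 5.27697 / 34 = 0.155205
s_p = sqrt(0.155205) = 0.3940

0.3940


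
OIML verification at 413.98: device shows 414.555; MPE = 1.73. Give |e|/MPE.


e = indication - reference = 414.555 - 413.98 = 0.5750
|e| = 0.5750
ratio = |e| / MPE = 0.5750 / 1.73
ratio = 0.3324

0.3324


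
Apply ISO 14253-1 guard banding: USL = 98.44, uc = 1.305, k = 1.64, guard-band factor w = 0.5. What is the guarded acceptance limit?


U = k * uc = 1.64 * 1.305 = 2.1402
guard band g = w * U = 0.5 * 2.1402 = 1.0701
AL = USL - g = 98.44 - 1.0701
AL = 97.3699

97.3699


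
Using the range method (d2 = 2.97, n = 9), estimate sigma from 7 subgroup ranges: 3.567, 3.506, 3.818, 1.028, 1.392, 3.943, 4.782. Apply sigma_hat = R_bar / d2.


R_bar = (3.567 + 3.506 + 3.818 + 1.028 + 1.392 + 3.943 + 4.782) / 7
R_bar = 22.036 / 7 = 3.148
sigma_hat = R_bar / d2 = 3.148 / 2.97 = 1.0599

1.0599


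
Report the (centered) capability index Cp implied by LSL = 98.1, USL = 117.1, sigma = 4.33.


Cp = (USL - LSL) / (6 * sigma)
= (117.1 - 98.1) / (6 * 4.33)
= 19.0000 / 25.9800
= 0.7313

0.7313


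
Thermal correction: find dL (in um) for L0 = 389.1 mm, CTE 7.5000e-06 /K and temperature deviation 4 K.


dL = L * alpha * dT
= 389.1 * 7.5000e-06 * 4
= 0.0116730 mm
dL_um = 0.0116730 * 1000 = 11.6730 um

11.6730


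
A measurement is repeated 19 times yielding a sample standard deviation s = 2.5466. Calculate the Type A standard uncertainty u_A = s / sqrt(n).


u_A = s / sqrt(n)
u_A = 2.5466 / sqrt(19)
u_A = 2.5466 / 4.3588989
u_A = 0.5842

0.5842


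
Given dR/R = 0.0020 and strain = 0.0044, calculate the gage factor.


GF = (dR/R) / epsilon
= 0.0020 / 0.0044
= 0.4545

0.4545


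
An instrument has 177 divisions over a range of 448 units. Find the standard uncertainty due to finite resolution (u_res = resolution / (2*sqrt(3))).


resolution = range / divisions
resolution = 448 / 177 = 2.5310734
u_res = resolution / (2*sqrt(3))
u_res = 2.5310734 / 3.4641016
u_res = 0.7307

0.7307


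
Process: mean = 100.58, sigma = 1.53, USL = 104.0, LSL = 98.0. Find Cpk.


Cpu = (USL - mean) / (3*sigma) = (104.0 - 100.58) / (3*1.53) = 0.7451
Cpl = (mean - LSL) / (3*sigma) = (100.58 - 98.0) / (3*1.53) = 0.5621
Cpk = min(Cpu, Cpl) = 0.5621

0.5621


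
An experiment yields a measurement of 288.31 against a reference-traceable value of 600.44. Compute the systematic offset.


Systematic error = measured - true
= 288.31 - 600.44
= -312.1300

-312.1300


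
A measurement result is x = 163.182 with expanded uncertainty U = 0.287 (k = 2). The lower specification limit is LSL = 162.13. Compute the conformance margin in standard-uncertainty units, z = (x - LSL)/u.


u = U / k = 0.287 / 2 = 0.1435
margin = |LSL - x| = |162.13 - 163.182| = 1.052
z = margin / u = 1.052 / 0.1435
z = 7.3310

7.3310


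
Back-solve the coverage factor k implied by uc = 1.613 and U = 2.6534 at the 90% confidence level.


k = U / uc
k = 2.6534 / 1.613
k = 1.645

1.645


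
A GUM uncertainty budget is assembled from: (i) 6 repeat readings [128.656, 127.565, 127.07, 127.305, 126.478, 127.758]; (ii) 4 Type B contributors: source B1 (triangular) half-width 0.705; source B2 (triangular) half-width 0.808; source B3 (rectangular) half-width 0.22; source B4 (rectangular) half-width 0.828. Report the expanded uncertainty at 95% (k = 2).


mean = (128.656 + 127.565 + 127.07 + 127.305 + 126.478 + 127.758) / 6 = 127.472
s = sqrt(sum((x - mean)^2)/(n-1)) = 0.73072977
u_A = s / sqrt(n) = 0.73072977 / sqrt(6) = 0.29831918
u_B1 = 0.705 / sqrt(6) = 0.28781504
u_B2 = 0.808 / sqrt(6) = 0.32986462
u_B3 = 0.22 / sqrt(3) = 0.12701706
u_B4 = 0.828 / sqrt(3) = 0.47804602
uc = sqrt(0.29831918^2 + 0.28781504^2 + 0.32986462^2 + 0.12701706^2 + 0.47804602^2) = 0.72477847
U = k * uc = 2 * 0.72477847
U = 1.4496

1.4496


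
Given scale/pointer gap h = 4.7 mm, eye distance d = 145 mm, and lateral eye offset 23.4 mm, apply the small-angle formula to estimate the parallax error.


error = h * offset / d
= 4.7 * 23.4 / 145
= 0.7585

0.7585


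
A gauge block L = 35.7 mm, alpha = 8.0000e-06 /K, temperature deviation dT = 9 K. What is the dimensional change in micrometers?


dL = L * alpha * dT
= 35.7 * 8.0000e-06 * 9
= 0.0025704 mm
dL_um = 0.0025704 * 1000 = 2.5704 um

2.5704


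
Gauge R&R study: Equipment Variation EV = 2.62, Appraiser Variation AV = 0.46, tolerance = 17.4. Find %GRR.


GRR = sqrt(EV^2 + AV^2) = sqrt(2.62^2 + 0.46^2) = 2.6600752
%GRR = GRR / tol * 100 = 2.6600752 / 17.4 * 100
%GRR = 15.2878

15.2878


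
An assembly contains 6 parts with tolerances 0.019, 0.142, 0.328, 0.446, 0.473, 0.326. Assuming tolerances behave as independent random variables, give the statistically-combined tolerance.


RSS = sqrt(0.019^2 + 0.142^2 + 0.328^2 + 0.446^2 + 0.473^2 + 0.326^2)
= sqrt(0.65703)
= 0.8106

0.8106


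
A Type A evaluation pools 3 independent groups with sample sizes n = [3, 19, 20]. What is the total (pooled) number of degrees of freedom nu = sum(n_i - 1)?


nu = sum_i (n_i - 1)
nu = ((3 - 1) + (19 - 1) + (20 - 1))
nu = 2 + 18 + 19
nu = 39

39


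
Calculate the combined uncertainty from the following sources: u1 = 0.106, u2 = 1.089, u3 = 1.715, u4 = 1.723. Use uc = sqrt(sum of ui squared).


uc = sqrt(0.106^2 + 1.089^2 + 1.715^2 + 1.723^2)
uc = sqrt(7.107111)
uc = 2.6659

2.6659


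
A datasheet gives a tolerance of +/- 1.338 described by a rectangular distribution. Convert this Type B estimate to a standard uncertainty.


u_B = half_width / sqrt(3)
u_B = 1.338 / 1.7320508
u_B = 0.7725

0.7725


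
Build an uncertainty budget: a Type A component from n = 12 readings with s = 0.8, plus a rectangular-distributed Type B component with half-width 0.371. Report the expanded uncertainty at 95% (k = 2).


u_A = s / sqrt(n) = 0.8 / sqrt(12) = 0.23094011
u_B = half_width / sqrt(3) = 0.371 / sqrt(3) = 0.21419695
uc = sqrt(u_A^2 + u_B^2) = sqrt(0.23094011^2 + 0.21419695^2) = 0.31498201
U = k * uc = 2 * 0.31498201
U = 0.6300

0.6300


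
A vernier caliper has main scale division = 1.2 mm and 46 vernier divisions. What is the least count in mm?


LC = MSD / n_div
= 1.2 / 46
= 0.0261

0.0261


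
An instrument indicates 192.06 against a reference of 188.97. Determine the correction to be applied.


Correction = standard - reading
= 188.97 - 192.06
= -3.0900

-3.0900


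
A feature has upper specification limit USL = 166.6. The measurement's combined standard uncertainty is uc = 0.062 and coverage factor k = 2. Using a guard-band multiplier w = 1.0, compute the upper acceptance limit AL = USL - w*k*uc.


U = k * uc = 2 * 0.062 = 0.124
guard band g = w * U = 1.0 * 0.124 = 0.124
AL = USL - g = 166.6 - 0.124
AL = 166.4760

166.4760


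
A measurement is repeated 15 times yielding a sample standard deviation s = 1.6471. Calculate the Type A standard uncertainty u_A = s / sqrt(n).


u_A = s / sqrt(n)
u_A = 1.6471 / sqrt(15)
u_A = 1.6471 / 3.8729833
u_A = 0.4253

0.4253


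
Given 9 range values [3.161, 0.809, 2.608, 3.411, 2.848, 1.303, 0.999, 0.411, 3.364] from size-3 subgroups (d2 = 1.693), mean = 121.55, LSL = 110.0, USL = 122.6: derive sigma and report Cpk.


R_bar = (3.161 + 0.809 + 2.608 + 3.411 + 2.848 + 1.303 + 0.999 + 0.411 + 3.364) / 9 = 2.1015556
sigma = R_bar / d2 = 2.1015556 / 1.693 = 1.2413205
Cp = (USL - LSL)/(6*sigma) = (122.6 - 110.0)/(6*1.2413205) = 1.6917
Cpu = (122.6 - 121.55)/(3*1.2413205) = 0.2820
Cpl = (121.55 - 110.0)/(3*1.2413205) = 3.1015
Cpk = min(Cpu, Cpl) = 0.2820

0.2820


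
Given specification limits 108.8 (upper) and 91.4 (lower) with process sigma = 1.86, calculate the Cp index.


Cp = (USL - LSL) / (6 * sigma)
= (108.8 - 91.4) / (6 * 1.86)
= 17.4000 / 11.1600
= 1.5591

1.5591


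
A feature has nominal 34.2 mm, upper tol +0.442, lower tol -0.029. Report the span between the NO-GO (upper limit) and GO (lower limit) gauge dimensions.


GO = nominal - lower_tol (smallest hole = maximum material condition)
GO = 34.2 - 0.029 = 34.171
NO-GO = nominal + upper_tol (largest hole = least material condition)
NO-GO = 34.2 + 0.442 = 34.642
spread = NO-GO - GO = 34.642 - 34.171 = 0.4710

0.4710


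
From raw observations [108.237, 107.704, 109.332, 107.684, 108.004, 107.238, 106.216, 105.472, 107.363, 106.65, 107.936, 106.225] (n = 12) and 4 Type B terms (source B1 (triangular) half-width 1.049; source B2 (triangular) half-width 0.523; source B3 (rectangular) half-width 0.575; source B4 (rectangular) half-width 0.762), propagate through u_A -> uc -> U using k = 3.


mean = (108.237 + 107.704 + 109.332 + 107.684 + 108.004 + 107.238 + 106.216 + 105.472 + 107.363 + 106.65 + 107.936 + 106.225) / 12 = 107.3384167
s = sqrt(sum((x - mean)^2)/(n-1)) = 1.0575549
u_A = s / sqrt(n) = 1.0575549 / sqrt(12) = 0.3052898
u_B1 = 1.049 / sqrt(6) = 0.42825246
u_B2 = 0.523 / sqrt(6) = 0.21351386
u_B3 = 0.575 / sqrt(3) = 0.3319764
u_B4 = 0.762 / sqrt(3) = 0.43994091
uc = sqrt(0.3052898^2 + 0.42825246^2 + 0.21351386^2 + 0.3319764^2 + 0.43994091^2) = 0.79116783
U = k * uc = 3 * 0.79116783
U = 2.3735

2.3735


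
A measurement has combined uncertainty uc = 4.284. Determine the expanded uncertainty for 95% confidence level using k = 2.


U = k * uc
U = 2 * 4.284
U = 8.5680

8.5680


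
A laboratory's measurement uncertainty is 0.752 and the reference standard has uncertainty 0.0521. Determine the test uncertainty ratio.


TUR = u_lab / u_ref
= 0.752 / 0.0521
= 14.4338

14.4338


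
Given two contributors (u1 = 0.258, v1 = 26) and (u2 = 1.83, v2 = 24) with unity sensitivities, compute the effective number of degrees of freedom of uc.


uc = sqrt(u1^2 + u2^2) = sqrt(0.258^2 + 1.83^2) = 1.8480974
v_eff = uc^4 / (u1^4/v1 + u2^4/v2)
= 1.8480974^4 / (0.258^4/26 + 1.83^4/24)
= 11.665394 / 0.46746755
v_eff = 24.9544

24.9544


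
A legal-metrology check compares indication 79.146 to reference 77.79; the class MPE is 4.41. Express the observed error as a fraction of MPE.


e = indication - reference = 79.146 - 77.79 = 1.3560
|e| = 1.3560
ratio = |e| / MPE = 1.3560 / 4.41
ratio = 0.3075

0.3075


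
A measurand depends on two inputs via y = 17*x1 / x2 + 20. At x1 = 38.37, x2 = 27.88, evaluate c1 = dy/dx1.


y = 17*x1 / x2 + 20
dy/dx1 = 17/x2
Evaluate at x2 = 27.88: c1 = 17 / 27.88
c1 = 0.6098

0.6098


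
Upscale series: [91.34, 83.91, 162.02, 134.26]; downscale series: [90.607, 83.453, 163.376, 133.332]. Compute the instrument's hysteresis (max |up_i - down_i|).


|91.34 - 90.607| = 0.7330
|83.91 - 83.453| = 0.4570
|162.02 - 163.376| = 1.3560
|134.26 - 133.332| = 0.9280
hysteresis = max(diffs) = 1.3560

1.3560


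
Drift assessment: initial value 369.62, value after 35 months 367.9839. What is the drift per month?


rate = (v2 - v1) / months
= (367.9839 - 369.62) / 35
= -1.6361 / 35
= -0.0467

-0.0467


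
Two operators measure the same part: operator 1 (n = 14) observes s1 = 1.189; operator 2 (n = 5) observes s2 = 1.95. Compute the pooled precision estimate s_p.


s_p = sqrt(((n1-1)*s1^2 + (n2-1)*s2^2) / (n1+n2-2))
numerator = (14-1)*1.189^2 + (5-1)*1.95^2 = 18.378373 + 15.21 = 33.588373
denominator = 14 + 5 - 2 = 17
s_p^2 = 33.588373 / 17 = 1.9757866
s_p = sqrt(1.9757866) = 1.4056

1.4056


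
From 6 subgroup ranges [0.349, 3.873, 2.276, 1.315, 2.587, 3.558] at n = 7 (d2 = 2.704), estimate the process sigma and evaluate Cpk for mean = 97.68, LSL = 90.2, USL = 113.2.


R_bar = (0.349 + 3.873 + 2.276 + 1.315 + 2.587 + 3.558) / 6 = 2.3263333
sigma = R_bar / d2 = 2.3263333 / 2.704 = 0.86033036
Cp = (USL - LSL)/(6*sigma) = (113.2 - 90.2)/(6*0.86033036) = 4.4557
Cpu = (113.2 - 97.68)/(3*0.86033036) = 6.0132
Cpl = (97.68 - 90.2)/(3*0.86033036) = 2.8981
Cpk = min(Cpu, Cpl) = 2.8981

2.8981


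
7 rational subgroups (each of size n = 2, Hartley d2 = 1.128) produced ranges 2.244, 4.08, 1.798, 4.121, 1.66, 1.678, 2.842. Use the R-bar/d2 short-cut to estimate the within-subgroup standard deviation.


R_bar = (2.244 + 4.08 + 1.798 + 4.121 + 1.66 + 1.678 + 2.842) / 7
R_bar = 18.423 / 7 = 2.6318571
sigma_hat = R_bar / d2 = 2.6318571 / 1.128 = 2.3332

2.3332


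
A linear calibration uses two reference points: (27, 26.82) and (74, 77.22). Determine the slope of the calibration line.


slope = (y2 - y1) / (x2 - x1)
= (77.22 - 26.82) / (74 - 27)
= 50.4000 / 47
= 1.0723

1.0723


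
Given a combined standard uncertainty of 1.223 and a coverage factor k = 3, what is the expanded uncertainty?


U = k * uc
U = 3 * 1.223
U = 3.6690

3.6690


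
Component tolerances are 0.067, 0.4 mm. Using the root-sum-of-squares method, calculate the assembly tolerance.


RSS = sqrt(0.067^2 + 0.4^2)
= sqrt(0.164489)
= 0.4056

0.4056


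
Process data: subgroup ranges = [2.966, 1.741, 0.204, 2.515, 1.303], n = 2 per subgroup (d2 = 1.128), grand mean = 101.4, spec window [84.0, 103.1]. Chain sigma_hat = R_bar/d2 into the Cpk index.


R_bar = (2.966 + 1.741 + 0.204 + 2.515 + 1.303) / 5 = 1.7458
sigma = R_bar / d2 = 1.7458 / 1.128 = 1.547695
Cp = (USL - LSL)/(6*sigma) = (103.1 - 84.0)/(6*1.547695) = 2.0568
Cpu = (103.1 - 101.4)/(3*1.547695) = 0.3661
Cpl = (101.4 - 84.0)/(3*1.547695) = 3.7475
Cpk = min(Cpu, Cpl) = 0.3661

0.3661


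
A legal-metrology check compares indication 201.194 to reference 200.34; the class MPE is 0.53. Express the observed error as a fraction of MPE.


e = indication - reference = 201.194 - 200.34 = 0.8540
|e| = 0.8540
ratio = |e| / MPE = 0.8540 / 0.53
ratio = 1.6113

1.6113


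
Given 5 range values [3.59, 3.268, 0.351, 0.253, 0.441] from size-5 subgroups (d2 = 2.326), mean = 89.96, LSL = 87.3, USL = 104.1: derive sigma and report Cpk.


R_bar = (3.59 + 3.268 + 0.351 + 0.253 + 0.441) / 5 = 1.5806
sigma = R_bar / d2 = 1.5806 / 2.326 = 0.67953568
Cp = (USL - LSL)/(6*sigma) = (104.1 - 87.3)/(6*0.67953568) = 4.1205
Cpu = (104.1 - 89.96)/(3*0.67953568) = 6.9361
Cpl = (89.96 - 87.3)/(3*0.67953568) = 1.3048
Cpk = min(Cpu, Cpl) = 1.3048

1.3048


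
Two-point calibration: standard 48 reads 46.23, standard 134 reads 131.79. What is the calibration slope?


slope = (y2 - y1) / (x2 - x1)
= (131.79 - 46.23) / (134 - 48)
= 85.5600 / 86
= 0.9949

0.9949


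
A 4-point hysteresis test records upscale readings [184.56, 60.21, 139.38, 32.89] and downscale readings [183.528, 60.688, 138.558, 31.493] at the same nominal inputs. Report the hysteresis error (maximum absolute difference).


|184.56 - 183.528| = 1.0320
|60.21 - 60.688| = 0.4780
|139.38 - 138.558| = 0.8220
|32.89 - 31.493| = 1.3970
hysteresis = max(diffs) = 1.3970

1.3970


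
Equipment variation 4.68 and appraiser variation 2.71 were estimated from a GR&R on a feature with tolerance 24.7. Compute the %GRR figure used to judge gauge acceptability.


GRR = sqrt(EV^2 + AV^2) = sqrt(4.68^2 + 2.71^2) = 5.4080033
%GRR = GRR / tol * 100 = 5.4080033 / 24.7 * 100
%GRR = 21.8948

21.8948


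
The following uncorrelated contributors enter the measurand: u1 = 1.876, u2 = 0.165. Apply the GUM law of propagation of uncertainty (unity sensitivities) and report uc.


uc = sqrt(1.876^2 + 0.165^2)
uc = sqrt(3.546601)
uc = 1.8832

1.8832


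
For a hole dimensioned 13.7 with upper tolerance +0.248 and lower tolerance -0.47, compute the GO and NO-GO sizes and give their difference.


GO = nominal - lower_tol (smallest hole = maximum material condition)
GO = 13.7 - 0.47 = 13.23
NO-GO = nominal + upper_tol (largest hole = least material condition)
NO-GO = 13.7 + 0.248 = 13.948
spread = NO-GO - GO = 13.948 - 13.23 = 0.7180

0.7180


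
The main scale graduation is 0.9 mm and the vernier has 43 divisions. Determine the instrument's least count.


LC = MSD / n_div
= 0.9 / 43
= 0.0209

0.0209


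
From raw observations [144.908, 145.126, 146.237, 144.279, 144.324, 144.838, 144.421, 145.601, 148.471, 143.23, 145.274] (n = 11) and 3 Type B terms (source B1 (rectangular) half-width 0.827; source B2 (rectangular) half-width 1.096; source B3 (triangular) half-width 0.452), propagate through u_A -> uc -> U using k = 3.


mean = (144.908 + 145.126 + 146.237 + 144.279 + 144.324 + 144.838 + 144.421 + 145.601 + 148.471 + 143.23 + 145.274) / 11 = 145.1553636
s = sqrt(sum((x - mean)^2)/(n-1)) = 1.3507151
u_A = s / sqrt(n) = 1.3507151 / sqrt(11) = 0.40725593
u_B1 = 0.827 / sqrt(3) = 0.47746867
u_B2 = 1.096 / sqrt(3) = 0.6327759
u_B3 = 0.452 / sqrt(6) = 0.18452823
uc = sqrt(0.40725593^2 + 0.47746867^2 + 0.6327759^2 + 0.18452823^2) = 0.91010424
U = k * uc = 3 * 0.91010424
U = 2.7303

2.7303


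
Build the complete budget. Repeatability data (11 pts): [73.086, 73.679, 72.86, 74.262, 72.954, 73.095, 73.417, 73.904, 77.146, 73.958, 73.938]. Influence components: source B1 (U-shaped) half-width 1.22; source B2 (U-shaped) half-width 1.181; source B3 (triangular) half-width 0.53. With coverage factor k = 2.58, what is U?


mean = (73.086 + 73.679 + 72.86 + 74.262 + 72.954 + 73.095 + 73.417 + 73.904 + 77.146 + 73.958 + 73.938) / 11 = 73.84536364
s = sqrt(sum((x - mean)^2)/(n-1)) = 1.1920073
u_A = s / sqrt(n) = 1.1920073 / sqrt(11) = 0.35940372
u_B1 = 1.22 / sqrt(2) = 0.86267027
u_B2 = 1.181 / sqrt(2) = 0.83509311
u_B3 = 0.53 / sqrt(6) = 0.21637159
uc = sqrt(0.35940372^2 + 0.86267027^2 + 0.83509311^2 + 0.21637159^2) = 1.2718365
U = k * uc = 2.58 * 1.2718365
U = 3.2813

3.2813


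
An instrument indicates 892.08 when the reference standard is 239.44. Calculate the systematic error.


Systematic error = measured - true
= 892.08 - 239.44
= 652.6400

652.6400


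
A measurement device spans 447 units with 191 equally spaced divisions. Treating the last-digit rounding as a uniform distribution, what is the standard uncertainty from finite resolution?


resolution = range / divisions
resolution = 447 / 191 = 2.3403141
u_res = resolution / (2*sqrt(3))
u_res = 2.3403141 / 3.4641016
u_res = 0.6756

0.6756


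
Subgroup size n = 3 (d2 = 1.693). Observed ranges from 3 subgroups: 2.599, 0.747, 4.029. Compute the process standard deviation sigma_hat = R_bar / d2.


R_bar = (2.599 + 0.747 + 4.029) / 3
R_bar = 7.375 / 3 = 2.4583333
sigma_hat = R_bar / d2 = 2.4583333 / 1.693 = 1.4521

1.4521


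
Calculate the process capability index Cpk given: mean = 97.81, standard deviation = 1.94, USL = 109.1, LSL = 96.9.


Cpu = (USL - mean) / (3*sigma) = (109.1 - 97.81) / (3*1.94) = 1.9399
Cpl = (mean - LSL) / (3*sigma) = (97.81 - 96.9) / (3*1.94) = 0.1564
Cpk = min(Cpu, Cpl) = 0.1564

0.1564


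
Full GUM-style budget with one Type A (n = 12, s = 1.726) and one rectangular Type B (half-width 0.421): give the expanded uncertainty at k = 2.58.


u_A = s / sqrt(n) = 1.726 / sqrt(12) = 0.49825328
u_B = half_width / sqrt(3) = 0.421 / sqrt(3) = 0.24306446
uc = sqrt(u_A^2 + u_B^2) = sqrt(0.49825328^2 + 0.24306446^2) = 0.55437953
U = k * uc = 2.58 * 0.55437953
U = 1.4303

1.4303


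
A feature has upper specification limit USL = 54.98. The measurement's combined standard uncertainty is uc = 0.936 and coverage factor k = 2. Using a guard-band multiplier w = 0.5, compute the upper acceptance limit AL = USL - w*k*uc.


U = k * uc = 2 * 0.936 = 1.872
guard band g = w * U = 0.5 * 1.872 = 0.936
AL = USL - g = 54.98 - 0.936
AL = 54.0440

54.0440


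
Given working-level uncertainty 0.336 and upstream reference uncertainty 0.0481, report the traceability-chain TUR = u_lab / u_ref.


TUR = u_lab / u_ref
= 0.336 / 0.0481
= 6.9854

6.9854


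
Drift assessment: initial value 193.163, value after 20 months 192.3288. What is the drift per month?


rate = (v2 - v1) / months
= (192.3288 - 193.163) / 20
= -0.8342 / 20
= -0.0417

-0.0417


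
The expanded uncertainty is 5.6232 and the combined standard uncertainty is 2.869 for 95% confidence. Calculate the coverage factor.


k = U / uc
k = 5.6232 / 2.869
k = 1.96

1.96


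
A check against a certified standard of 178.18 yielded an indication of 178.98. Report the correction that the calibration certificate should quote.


Correction = standard - reading
= 178.18 - 178.98
= -0.8000

-0.8000


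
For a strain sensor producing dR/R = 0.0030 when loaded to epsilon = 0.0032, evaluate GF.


GF = (dR/R) / epsilon
= 0.0030 / 0.0032
= 0.9375

0.9375


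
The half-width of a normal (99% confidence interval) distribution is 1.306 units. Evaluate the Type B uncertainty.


u_B = half_width / 2.576
u_B = 1.306 / 2.576
u_B = 0.5070

0.5070


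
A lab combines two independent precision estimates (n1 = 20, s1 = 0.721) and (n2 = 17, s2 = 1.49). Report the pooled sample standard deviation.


s_p = sqrt(((n1-1)*s1^2 + (n2-1)*s2^2) / (n1+n2-2))
numerator = (20-1)*0.721^2 + (17-1)*1.49^2 = 9.876979 + 35.5216 = 45.398579
denominator = 20 + 17 - 2 = 35
s_p^2 = 45.398579 / 35 = 1.2971023
s_p = sqrt(1.2971023) = 1.1389

1.1389


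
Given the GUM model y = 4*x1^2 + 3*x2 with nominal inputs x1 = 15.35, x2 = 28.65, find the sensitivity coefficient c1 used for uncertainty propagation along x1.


y = 4*x1^2 + 3*x2
dy/dx1 = 2*4*x1
Evaluate at x1 = 15.35: c1 = 8 * 15.35
c1 = 122.8000

122.8000


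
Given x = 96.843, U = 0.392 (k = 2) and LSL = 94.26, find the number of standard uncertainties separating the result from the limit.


u = U / k = 0.392 / 2 = 0.196
margin = |LSL - x| = |94.26 - 96.843| = 2.583
z = margin / u = 2.583 / 0.196
z = 13.1786

13.1786


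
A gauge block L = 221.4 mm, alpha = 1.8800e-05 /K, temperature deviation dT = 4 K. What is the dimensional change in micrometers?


dL = L * alpha * dT
= 221.4 * 1.8800e-05 * 4
= 0.0166493 mm
dL_um = 0.0166493 * 1000 = 16.6493 um

16.6493


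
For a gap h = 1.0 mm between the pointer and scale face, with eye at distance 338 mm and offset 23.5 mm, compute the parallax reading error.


error = h * offset / d
= 1.0 * 23.5 / 338
= 0.0695

0.0695


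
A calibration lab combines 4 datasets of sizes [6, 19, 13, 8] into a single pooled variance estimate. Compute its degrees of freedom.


nu = sum_i (n_i - 1)
nu = ((6 - 1) + (19 - 1) + (13 - 1) + (8 - 1))
nu = 5 + 18 + 12 + 7
nu = 42

42


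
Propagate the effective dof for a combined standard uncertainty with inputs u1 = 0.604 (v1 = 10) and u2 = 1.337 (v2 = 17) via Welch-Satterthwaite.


uc = sqrt(u1^2 + u2^2) = sqrt(0.604^2 + 1.337^2) = 1.4671009
v_eff = uc^4 / (u1^4/v1 + u2^4/v2)
= 1.4671009^4 / (0.604^4/10 + 1.337^4/17)
= 4.6327614 / 0.20127395
v_eff = 23.0172

23.0172


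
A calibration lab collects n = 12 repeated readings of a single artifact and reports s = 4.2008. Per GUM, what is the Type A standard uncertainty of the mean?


u_A = s / sqrt(n)
u_A = 4.2008 / sqrt(12)
u_A = 4.2008 / 3.4641016
u_A = 1.2127

1.2127


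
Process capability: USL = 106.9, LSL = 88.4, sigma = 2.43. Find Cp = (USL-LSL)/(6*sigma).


Cp = (USL - LSL) / (6 * sigma)
= (106.9 - 88.4) / (6 * 2.43)
= 18.5000 / 14.5800
= 1.2689

1.2689


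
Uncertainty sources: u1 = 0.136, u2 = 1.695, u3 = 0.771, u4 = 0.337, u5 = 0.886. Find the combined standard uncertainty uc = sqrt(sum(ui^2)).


uc = sqrt(0.136^2 + 1.695^2 + 0.771^2 + 0.337^2 + 0.886^2)
uc = sqrt(4.384527)
uc = 2.0939

2.0939


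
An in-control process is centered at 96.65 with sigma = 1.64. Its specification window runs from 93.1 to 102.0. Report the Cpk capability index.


Cpu = (USL - mean) / (3*sigma) = (102.0 - 96.65) / (3*1.64) = 1.0874
Cpl = (mean - LSL) / (3*sigma) = (96.65 - 93.1) / (3*1.64) = 0.7215
Cpk = min(Cpu, Cpl) = 0.7215

0.7215


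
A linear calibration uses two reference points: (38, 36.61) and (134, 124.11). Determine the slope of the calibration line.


slope = (y2 - y1) / (x2 - x1)
= (124.11 - 36.61) / (134 - 38)
= 87.5000 / 96
= 0.9115

0.9115


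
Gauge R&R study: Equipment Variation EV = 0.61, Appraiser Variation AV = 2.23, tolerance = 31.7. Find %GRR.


GRR = sqrt(EV^2 + AV^2) = sqrt(0.61^2 + 2.23^2) = 2.3119256
%GRR = GRR / tol * 100 = 2.3119256 / 31.7 * 100
%GRR = 7.2931

7.2931


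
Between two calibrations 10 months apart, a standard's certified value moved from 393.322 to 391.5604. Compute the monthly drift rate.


rate = (v2 - v1) / months
= (391.5604 - 393.322) / 10
= -1.7616 / 10
= -0.1762

-0.1762


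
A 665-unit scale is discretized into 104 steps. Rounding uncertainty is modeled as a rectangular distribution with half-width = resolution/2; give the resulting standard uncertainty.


resolution = range / divisions
resolution = 665 / 104 = 6.3942308
u_res = resolution / (2*sqrt(3))
u_res = 6.3942308 / 3.4641016
u_res = 1.8459

1.8459


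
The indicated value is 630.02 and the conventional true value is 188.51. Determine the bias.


Systematic error = measured - true
= 630.02 - 188.51
= 441.5100

441.5100


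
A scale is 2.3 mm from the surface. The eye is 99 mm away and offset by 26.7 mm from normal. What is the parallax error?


error = h * offset / d
= 2.3 * 26.7 / 99
= 0.6203

0.6203


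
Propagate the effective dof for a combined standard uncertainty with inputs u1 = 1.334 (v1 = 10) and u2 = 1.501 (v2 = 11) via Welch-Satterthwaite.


uc = sqrt(u1^2 + u2^2) = sqrt(1.334^2 + 1.501^2) = 2.0081228
v_eff = uc^4 / (u1^4/v1 + u2^4/v2)
= 2.0081228^4 / (1.334^4/10 + 1.501^4/11)
= 16.261517 / 0.77813773
v_eff = 20.8980

20.8980
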